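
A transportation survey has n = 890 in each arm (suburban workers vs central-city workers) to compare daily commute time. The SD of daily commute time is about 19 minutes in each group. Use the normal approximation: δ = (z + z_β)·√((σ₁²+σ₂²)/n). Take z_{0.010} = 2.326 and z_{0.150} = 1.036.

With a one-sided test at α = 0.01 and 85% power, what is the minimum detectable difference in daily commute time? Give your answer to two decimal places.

Minimum detectable difference ≈ 3.03 minutes

δ = (z_α + z_β) · √((σ₁²+σ₂²)/n)
  = (2.326 + 1.036) · √(722/890)
  = 3.362 · √0.81124
  = 3.362 · 0.9007
  = 3.0281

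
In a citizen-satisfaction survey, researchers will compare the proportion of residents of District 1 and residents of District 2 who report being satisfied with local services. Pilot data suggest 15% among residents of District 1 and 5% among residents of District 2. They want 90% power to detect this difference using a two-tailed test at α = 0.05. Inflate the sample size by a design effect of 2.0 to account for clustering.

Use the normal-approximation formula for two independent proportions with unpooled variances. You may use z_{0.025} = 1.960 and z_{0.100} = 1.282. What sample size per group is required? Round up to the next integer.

n = 368 per group

n = (z_{α/2} + z_β)² · [p₁(1−p₁) + p₂(1−p₂)] / (p₁ − p₂)²
  = (1.960 + 1.282)² · (0.15·0.85 + 0.05·0.95) / (0.10)²
  = (3.242)² · (0.1275 + 0.0475) / 0.0100
  = 10.5106 · 0.1750 / 0.0100
  = 183.93
Design effect: 2.0 × 183.93 = 367.87.
Round up → n = 368 per group.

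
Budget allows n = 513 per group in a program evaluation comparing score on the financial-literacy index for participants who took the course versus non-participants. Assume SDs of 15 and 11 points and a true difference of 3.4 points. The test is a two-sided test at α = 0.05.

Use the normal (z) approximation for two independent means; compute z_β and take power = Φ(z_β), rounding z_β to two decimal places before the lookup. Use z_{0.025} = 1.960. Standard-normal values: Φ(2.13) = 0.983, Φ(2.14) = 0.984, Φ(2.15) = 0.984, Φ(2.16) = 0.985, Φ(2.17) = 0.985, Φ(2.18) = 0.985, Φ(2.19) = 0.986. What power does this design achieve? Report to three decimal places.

z_β = δ·√(n/(σ₁²+σ₂²)) − z_{α/2}
    = 3.4 · √(513/346) − 1.960
    = 3.4 · 1.21764 − 1.960
    = 4.1400 − 1.960 = 2.1800 → 2.18
Power = Φ(2.18) = 0.985.

Power ≈ 0.985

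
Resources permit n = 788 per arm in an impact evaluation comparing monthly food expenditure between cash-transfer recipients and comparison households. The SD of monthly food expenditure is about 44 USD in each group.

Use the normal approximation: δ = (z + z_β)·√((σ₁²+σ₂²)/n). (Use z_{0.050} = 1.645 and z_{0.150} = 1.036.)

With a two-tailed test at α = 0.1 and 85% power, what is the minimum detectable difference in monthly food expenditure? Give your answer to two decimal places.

Minimum detectable difference ≈ 5.94 USD

δ = (z_{α/2} + z_β) · √((σ₁²+σ₂²)/n)
  = (1.645 + 1.036) · √(3872/788)
  = 2.681 · √4.9137
  = 2.681 · 2.2167
  = 5.9429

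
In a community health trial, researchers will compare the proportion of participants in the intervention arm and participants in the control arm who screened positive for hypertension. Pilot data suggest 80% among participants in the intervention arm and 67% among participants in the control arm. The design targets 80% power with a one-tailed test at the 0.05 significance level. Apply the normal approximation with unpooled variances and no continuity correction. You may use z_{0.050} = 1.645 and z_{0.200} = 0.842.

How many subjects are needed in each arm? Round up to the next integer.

n = 140 per group

n = (z_α + z_β)² · [p₁(1−p₁) + p₂(1−p₂)] / (p₁ − p₂)²
  = (1.645 + 0.842)² · (0.80·0.20 + 0.67·0.33) / (0.13)²
  = (2.487)² · (0.1600 + 0.2211) / 0.0169
  = 6.1852 · 0.3811 / 0.0169
  = 139.48
Round up → n = 140 per group.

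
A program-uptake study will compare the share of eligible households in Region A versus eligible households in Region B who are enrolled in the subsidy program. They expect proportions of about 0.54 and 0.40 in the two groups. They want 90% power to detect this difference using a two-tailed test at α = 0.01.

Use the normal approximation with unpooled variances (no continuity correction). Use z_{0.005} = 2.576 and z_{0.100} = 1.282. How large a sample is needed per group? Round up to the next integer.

n = 371 per group

n = (z_{α/2} + z_β)² · [p₁(1−p₁) + p₂(1−p₂)] / (p₁ − p₂)²
  = (2.576 + 1.282)² · (0.54·0.46 + 0.40·0.60) / (0.14)²
  = (3.858)² · (0.2484 + 0.2400) / 0.0196
  = 14.8842 · 0.4884 / 0.0196
  = 370.89
Round up → n = 371 per group.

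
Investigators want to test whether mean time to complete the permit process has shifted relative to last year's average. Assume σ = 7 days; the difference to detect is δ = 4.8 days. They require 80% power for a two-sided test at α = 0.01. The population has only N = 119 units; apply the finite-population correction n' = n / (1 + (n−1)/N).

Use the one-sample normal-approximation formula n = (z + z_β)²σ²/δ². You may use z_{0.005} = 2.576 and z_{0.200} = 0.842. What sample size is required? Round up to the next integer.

n = (z_{α/2} + z_β)² · σ² / δ²
  = (2.576 + 0.842)² · 7² / 4.8²
  = 11.6827 · 49 / 23.04
  = 24.85
Finite-population correction (N = 119): 24.85 / (1 + (24.85 − 1)/119) = 20.70.
Round up → n = 21.

n = 21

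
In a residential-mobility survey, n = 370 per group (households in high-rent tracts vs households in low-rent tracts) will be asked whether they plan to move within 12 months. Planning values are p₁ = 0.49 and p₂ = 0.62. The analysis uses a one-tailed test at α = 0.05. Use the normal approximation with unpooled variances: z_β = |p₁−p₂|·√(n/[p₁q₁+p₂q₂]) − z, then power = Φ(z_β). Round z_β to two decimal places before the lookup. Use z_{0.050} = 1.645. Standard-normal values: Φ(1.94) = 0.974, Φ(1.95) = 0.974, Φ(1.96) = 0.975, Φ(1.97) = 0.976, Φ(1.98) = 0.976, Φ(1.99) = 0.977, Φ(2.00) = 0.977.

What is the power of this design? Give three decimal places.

z_β = |p₁−p₂|·√(n/[p₁q₁+p₂q₂]) − z_α
    = 0.13 · √(370/0.4855) − 1.645
    = 0.13 · 27.6062 − 1.645
    = 3.5888 − 1.645 = 1.9438 → 1.94
Power = Φ(1.94) = 0.974.

Power ≈ 0.974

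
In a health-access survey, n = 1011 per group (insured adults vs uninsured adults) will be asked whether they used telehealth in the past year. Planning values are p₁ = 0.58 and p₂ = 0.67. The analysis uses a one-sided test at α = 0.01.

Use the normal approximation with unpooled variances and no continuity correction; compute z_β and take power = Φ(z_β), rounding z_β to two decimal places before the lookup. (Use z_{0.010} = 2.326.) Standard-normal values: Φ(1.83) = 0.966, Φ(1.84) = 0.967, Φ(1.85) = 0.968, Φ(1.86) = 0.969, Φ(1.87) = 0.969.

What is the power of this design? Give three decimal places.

z_β = |p₁−p₂|·√(n/[p₁q₁+p₂q₂]) − z_α
    = 0.09 · √(1011/0.4647) − 2.326
    = 0.09 · 46.6433 − 2.326
    = 4.1979 − 2.326 = 1.8719 → 1.87
Power = Φ(1.87) = 0.969.

Power ≈ 0.969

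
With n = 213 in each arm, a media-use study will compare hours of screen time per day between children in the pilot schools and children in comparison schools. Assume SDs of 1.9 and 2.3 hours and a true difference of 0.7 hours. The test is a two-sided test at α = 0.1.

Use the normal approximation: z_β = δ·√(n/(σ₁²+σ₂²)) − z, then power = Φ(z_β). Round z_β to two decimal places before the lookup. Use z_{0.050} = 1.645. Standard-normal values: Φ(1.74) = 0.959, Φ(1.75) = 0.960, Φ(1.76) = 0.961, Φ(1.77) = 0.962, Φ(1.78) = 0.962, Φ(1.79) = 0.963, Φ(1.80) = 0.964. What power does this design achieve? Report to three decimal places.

Power ≈ 0.962

z_β = δ·√(n/(σ₁²+σ₂²)) − z_{α/2}
    = 0.7 · √(213/8.9) − 1.645
    = 0.7 · 4.89209 − 1.645
    = 3.4245 − 1.645 = 1.7795 → 1.78
Power = Φ(1.78) = 0.962.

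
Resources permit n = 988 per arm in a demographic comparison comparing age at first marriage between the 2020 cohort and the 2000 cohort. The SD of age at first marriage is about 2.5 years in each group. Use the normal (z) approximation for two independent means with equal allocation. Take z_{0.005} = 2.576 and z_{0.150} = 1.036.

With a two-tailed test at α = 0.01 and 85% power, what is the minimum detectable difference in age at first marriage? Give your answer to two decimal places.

Minimum detectable difference ≈ 0.41 years

δ = (z_{α/2} + z_β) · √((σ₁²+σ₂²)/n)
  = (2.576 + 1.036) · √(12.5/988)
  = 3.612 · √0.01265
  = 3.612 · 0.1125
  = 0.4063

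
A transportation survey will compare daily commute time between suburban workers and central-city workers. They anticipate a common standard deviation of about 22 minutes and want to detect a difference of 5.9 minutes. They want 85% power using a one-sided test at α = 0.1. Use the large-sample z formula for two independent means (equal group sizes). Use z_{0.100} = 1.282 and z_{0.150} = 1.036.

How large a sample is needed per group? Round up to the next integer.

n = 150 per group

n = (z_α + z_β)² · (σ₁² + σ₂²) / δ²
  = (1.282 + 1.036)² · (2·22² = 968) / 5.9²
  = 5.3731 · 968 / 34.81
  = 149.42
Round up → n = 150 per group.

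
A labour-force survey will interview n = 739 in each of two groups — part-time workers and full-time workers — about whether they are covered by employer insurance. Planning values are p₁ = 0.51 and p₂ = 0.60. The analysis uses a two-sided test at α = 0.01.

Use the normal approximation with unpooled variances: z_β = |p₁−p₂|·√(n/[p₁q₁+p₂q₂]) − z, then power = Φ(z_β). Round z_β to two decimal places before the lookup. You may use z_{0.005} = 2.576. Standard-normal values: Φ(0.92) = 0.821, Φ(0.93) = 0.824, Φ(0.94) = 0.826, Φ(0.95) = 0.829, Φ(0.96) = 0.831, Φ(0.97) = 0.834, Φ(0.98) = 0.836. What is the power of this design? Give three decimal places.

Power ≈ 0.821

z_β = |p₁−p₂|·√(n/[p₁q₁+p₂q₂]) − z_{α/2}
    = 0.09 · √(739/0.4899) − 2.576
    = 0.09 · 38.8390 − 2.576
    = 3.4955 − 2.576 = 0.9195 → 0.92
Power = Φ(0.92) = 0.821.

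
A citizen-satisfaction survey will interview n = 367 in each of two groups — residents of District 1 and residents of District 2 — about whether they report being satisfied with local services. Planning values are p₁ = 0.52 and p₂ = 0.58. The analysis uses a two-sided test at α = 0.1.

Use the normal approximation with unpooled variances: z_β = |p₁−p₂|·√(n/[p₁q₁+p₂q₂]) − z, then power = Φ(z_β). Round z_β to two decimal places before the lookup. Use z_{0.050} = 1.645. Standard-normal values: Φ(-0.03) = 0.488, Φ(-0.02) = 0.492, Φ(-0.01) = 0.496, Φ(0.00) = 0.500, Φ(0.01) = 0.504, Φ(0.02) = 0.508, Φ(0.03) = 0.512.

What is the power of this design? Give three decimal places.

Power ≈ 0.496

z_β = |p₁−p₂|·√(n/[p₁q₁+p₂q₂]) − z_{α/2}
    = 0.06 · √(367/0.4932) − 1.645
    = 0.06 · 27.2786 − 1.645
    = 1.6367 − 1.645 = -0.0083 → -0.01
Power = Φ(-0.01) = 0.496.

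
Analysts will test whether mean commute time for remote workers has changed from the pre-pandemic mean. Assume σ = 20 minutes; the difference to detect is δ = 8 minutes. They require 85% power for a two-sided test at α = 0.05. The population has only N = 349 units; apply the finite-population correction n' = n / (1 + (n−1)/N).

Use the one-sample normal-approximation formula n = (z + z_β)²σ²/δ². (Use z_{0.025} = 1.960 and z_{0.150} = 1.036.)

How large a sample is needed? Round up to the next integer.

n = (z_{α/2} + z_β)² · σ² / δ²
  = (1.960 + 1.036)² · 20² / 8²
  = 8.9760 · 400 / 64
  = 56.10
Finite-population correction (N = 349): 56.10 / (1 + (56.10 − 1)/349) = 48.45.
Round up → n = 49.

n = 49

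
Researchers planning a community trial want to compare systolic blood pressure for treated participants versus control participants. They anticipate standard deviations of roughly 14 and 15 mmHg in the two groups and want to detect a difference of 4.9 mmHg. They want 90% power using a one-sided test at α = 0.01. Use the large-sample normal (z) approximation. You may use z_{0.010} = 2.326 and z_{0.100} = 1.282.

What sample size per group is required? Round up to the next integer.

n = (z_α + z_β)² · (σ₁² + σ₂²) / δ²
  = (2.326 + 1.282)² · (14² + 15² = 421) / 4.9²
  = 13.0177 · 421 / 24.01
  = 228.26
Round up → n = 229 per group.

n = 229 per group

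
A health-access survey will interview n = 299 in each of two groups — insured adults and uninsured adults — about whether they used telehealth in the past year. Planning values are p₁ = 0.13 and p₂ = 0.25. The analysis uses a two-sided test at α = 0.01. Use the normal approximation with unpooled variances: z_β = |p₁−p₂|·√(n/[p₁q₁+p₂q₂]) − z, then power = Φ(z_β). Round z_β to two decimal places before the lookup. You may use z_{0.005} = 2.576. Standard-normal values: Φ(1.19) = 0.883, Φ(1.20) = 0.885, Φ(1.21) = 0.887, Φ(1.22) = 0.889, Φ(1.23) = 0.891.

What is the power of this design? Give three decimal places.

z_β = |p₁−p₂|·√(n/[p₁q₁+p₂q₂]) − z_{α/2}
    = 0.12 · √(299/0.3006) − 2.576
    = 0.12 · 31.5385 − 2.576
    = 3.7846 − 2.576 = 1.2086 → 1.21
Power = Φ(1.21) = 0.887.

Power ≈ 0.887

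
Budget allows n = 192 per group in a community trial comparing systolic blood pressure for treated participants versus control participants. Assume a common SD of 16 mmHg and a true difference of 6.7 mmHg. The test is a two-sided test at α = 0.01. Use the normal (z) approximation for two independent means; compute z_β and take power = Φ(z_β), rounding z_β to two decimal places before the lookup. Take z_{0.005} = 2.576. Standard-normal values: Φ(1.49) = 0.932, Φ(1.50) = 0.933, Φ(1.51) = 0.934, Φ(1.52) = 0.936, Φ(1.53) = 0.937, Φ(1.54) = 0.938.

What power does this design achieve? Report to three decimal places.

z_β = δ·√(n/(σ₁²+σ₂²)) − z_{α/2}
    = 6.7 · √(192/512) − 2.576
    = 6.7 · 0.61237 − 2.576
    = 4.1029 − 2.576 = 1.5269 → 1.53
Power = Φ(1.53) = 0.937.

Power ≈ 0.937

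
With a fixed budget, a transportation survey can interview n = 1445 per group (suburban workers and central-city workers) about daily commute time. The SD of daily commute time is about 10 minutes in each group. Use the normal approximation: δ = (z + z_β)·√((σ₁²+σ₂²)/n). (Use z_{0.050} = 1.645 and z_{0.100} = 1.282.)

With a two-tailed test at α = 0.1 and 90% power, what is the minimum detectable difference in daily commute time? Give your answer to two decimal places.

Minimum detectable difference ≈ 1.09 minutes

δ = (z_{α/2} + z_β) · √((σ₁²+σ₂²)/n)
  = (1.645 + 1.282) · √(200/1445)
  = 2.927 · √0.13841
  = 2.927 · 0.3720
  = 1.0889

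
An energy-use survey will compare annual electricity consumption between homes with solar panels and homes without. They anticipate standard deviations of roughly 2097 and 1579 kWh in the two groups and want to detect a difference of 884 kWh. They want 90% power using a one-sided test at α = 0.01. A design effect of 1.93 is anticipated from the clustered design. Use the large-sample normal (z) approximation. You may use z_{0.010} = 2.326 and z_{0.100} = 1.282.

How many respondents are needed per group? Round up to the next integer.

n = (z_α + z_β)² · (σ₁² + σ₂²) / δ²
  = (2.326 + 1.282)² · (2097² + 1579² = 6890650) / 884²
  = 13.0177 · 6890650 / 781456
  = 114.79
Design effect: 1.93 × 114.79 = 221.54.
Round up → n = 222 per group.

n = 222 per group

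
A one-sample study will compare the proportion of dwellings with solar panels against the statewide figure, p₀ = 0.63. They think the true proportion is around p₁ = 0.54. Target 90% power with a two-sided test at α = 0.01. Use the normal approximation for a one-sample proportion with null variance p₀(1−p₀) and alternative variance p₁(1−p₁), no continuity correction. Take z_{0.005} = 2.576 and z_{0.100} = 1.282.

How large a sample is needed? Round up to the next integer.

n = [z_{α/2}·√(p₀q₀) + z_β·√(p₁q₁)]² / (p₁ − p₀)²
  = [2.576·√(0.63·0.37) + 1.282·√(0.54·0.46)]² / (-0.09)²
  = [2.576·0.4828 + 1.282·0.4984]² / 0.0081
  = [1.8826]² / 0.0081
  = 437.58
Round up → n = 438.

n = 438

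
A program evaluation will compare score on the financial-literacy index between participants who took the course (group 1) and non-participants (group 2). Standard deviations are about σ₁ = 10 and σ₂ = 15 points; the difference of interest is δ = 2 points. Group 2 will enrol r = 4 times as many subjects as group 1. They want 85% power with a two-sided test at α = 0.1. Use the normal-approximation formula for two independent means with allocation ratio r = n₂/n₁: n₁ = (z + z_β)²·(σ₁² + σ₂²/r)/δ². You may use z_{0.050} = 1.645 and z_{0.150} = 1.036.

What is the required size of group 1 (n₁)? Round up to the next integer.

n₁ = 281

n₁ = (z_{α/2} + z_β)² · (σ₁² + σ₂²/r) / δ²
   = (1.645 + 1.036)² · (10² + 15²/4) / 2²
   = 7.1878 · (100 + 56.25) / 4
   = 7.1878 · 156.25 / 4
   = 280.77
Round up → n₁ = 281; n₂ = r·n₁ = 4 × 281 = 1124.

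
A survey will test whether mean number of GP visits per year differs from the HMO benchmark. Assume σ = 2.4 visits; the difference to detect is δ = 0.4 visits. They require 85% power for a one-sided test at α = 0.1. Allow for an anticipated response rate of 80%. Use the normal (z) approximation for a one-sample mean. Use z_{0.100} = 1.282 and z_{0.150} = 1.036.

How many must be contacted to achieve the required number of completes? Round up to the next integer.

n = 242

n = (z_α + z_β)² · σ² / δ²
  = (1.282 + 1.036)² · 2.4² / 0.4²
  = 5.3731 · 5.76 / 0.16
  = 193.43
Adjust for 80% response: 193.43 / 0.80 = 241.79.
Round up → n = 242.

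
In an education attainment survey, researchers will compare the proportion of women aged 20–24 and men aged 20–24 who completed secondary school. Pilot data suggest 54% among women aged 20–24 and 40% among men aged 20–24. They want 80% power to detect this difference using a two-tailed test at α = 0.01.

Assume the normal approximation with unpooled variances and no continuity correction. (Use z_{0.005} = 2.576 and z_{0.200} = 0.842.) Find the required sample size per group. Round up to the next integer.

n = (z_{α/2} + z_β)² · [p₁(1−p₁) + p₂(1−p₂)] / (p₁ − p₂)²
  = (2.576 + 0.842)² · (0.54·0.46 + 0.40·0.60) / (0.14)²
  = (3.418)² · (0.2484 + 0.2400) / 0.0196
  = 11.6827 · 0.4884 / 0.0196
  = 291.11
Round up → n = 292 per group.

n = 292 per group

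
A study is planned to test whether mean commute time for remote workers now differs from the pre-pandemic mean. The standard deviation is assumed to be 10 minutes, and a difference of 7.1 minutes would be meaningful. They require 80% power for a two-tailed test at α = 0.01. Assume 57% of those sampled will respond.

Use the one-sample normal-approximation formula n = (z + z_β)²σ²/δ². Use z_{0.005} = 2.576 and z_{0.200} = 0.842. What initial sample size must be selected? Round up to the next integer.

n = (z_{α/2} + z_β)² · σ² / δ²
  = (2.576 + 0.842)² · 10² / 7.1²
  = 11.6827 · 100 / 50.41
  = 23.18
Adjust for 57% response: 23.18 / 0.57 = 40.66.
Round up → n = 41.

n = 41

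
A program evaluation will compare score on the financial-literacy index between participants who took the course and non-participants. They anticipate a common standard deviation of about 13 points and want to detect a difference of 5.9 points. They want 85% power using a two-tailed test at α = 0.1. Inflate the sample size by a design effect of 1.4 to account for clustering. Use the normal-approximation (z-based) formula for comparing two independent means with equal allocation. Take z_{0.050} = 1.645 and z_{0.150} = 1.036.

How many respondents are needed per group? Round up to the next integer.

n = (z_{α/2} + z_β)² · (σ₁² + σ₂²) / δ²
  = (1.645 + 1.036)² · (2·13² = 338) / 5.9²
  = 7.1878 · 338 / 34.81
  = 69.79
Design effect: 1.4 × 69.79 = 97.71.
Round up → n = 98 per group.

n = 98 per group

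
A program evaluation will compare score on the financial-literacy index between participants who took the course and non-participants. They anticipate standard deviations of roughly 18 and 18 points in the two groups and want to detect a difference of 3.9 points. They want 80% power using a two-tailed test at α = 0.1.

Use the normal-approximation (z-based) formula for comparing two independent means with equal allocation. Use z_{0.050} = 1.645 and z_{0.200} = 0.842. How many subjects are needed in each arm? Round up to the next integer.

n = (z_{α/2} + z_β)² · (σ₁² + σ₂²) / δ²
  = (1.645 + 0.842)² · (18² + 18² = 648) / 3.9²
  = 6.1852 · 648 / 15.21
  = 263.51
Round up → n = 264 per group.

n = 264 per group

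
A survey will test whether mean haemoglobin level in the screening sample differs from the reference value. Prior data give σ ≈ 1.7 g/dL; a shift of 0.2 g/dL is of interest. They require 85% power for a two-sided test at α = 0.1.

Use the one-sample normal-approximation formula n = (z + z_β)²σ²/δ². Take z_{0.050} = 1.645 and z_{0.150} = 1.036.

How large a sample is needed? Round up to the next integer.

n = 520

n = (z_{α/2} + z_β)² · σ² / δ²
  = (1.645 + 1.036)² · 1.7² / 0.2²
  = 7.1878 · 2.89 / 0.04
  = 519.32
Round up → n = 520.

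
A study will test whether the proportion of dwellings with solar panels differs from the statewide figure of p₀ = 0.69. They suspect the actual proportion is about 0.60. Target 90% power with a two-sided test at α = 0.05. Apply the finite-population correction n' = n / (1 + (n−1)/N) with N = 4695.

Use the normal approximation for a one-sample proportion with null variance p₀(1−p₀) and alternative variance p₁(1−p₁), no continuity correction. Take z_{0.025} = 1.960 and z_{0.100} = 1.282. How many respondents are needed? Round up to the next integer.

n = [z_{α/2}·√(p₀q₀) + z_β·√(p₁q₁)]² / (p₁ − p₀)²
  = [1.960·√(0.69·0.31) + 1.282·√(0.60·0.40)]² / (-0.09)²
  = [1.960·0.4625 + 1.282·0.4899]² / 0.0081
  = [1.5345]² / 0.0081
  = 290.72
Finite-population correction (N = 4695): 290.72 / (1 + (290.72 − 1)/4695) = 273.82.
Round up → n = 274.

n = 274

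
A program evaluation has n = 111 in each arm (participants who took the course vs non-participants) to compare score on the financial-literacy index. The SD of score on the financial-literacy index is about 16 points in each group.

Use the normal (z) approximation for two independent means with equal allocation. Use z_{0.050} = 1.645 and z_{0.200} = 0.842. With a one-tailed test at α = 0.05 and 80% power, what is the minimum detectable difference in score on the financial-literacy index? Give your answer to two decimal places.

Minimum detectable difference ≈ 5.34 points

δ = (z_α + z_β) · √((σ₁²+σ₂²)/n)
  = (1.645 + 0.842) · √(512/111)
  = 2.487 · √4.6126
  = 2.487 · 2.1477
  = 5.3413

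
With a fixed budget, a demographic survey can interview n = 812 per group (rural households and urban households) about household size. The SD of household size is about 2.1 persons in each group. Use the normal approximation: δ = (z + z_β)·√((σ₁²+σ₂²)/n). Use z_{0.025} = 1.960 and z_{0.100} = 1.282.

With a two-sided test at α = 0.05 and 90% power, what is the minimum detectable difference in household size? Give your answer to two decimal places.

δ = (z_{α/2} + z_β) · √((σ₁²+σ₂²)/n)
  = (1.960 + 1.282) · √(8.82/812)
  = 3.242 · √0.01086
  = 3.242 · 0.1042
  = 0.3379

Minimum detectable difference ≈ 0.34 persons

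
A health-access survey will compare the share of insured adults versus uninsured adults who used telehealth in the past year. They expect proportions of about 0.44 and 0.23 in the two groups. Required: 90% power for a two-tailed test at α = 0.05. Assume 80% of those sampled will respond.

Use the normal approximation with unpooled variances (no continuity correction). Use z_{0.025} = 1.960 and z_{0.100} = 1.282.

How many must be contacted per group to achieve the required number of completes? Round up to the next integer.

n = 127 per group

n = (z_{α/2} + z_β)² · [p₁(1−p₁) + p₂(1−p₂)] / (p₁ − p₂)²
  = (1.960 + 1.282)² · (0.44·0.56 + 0.23·0.77) / (0.21)²
  = (3.242)² · (0.2464 + 0.1771) / 0.0441
  = 10.5106 · 0.4235 / 0.0441
  = 100.93
Adjust for 80% response: 100.93 / 0.80 = 126.17.
Round up → n = 127 per group.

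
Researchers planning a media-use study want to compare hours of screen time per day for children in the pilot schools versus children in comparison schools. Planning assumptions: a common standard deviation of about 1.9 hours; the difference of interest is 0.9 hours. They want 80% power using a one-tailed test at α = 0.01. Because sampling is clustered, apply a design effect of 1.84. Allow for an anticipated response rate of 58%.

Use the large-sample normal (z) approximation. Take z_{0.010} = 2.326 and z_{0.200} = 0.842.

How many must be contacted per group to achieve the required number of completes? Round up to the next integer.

n = (z_α + z_β)² · (σ₁² + σ₂²) / δ²
  = (2.326 + 0.842)² · (2·1.9² = 7.22) / 0.9²
  = 10.0362 · 7.22 / 0.81
  = 89.46
Design effect: 1.84 × 89.46 = 164.60.
Adjust for 58% response: 164.60 / 0.58 = 283.80.
Round up → n = 284 per group.

n = 284 per group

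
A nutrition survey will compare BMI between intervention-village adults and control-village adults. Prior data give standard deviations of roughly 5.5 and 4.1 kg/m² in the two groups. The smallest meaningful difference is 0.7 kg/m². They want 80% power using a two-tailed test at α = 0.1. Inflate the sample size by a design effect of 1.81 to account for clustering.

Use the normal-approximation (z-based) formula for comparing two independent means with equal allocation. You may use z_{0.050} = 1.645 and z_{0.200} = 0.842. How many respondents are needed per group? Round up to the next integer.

n = 1076 per group

n = (z_{α/2} + z_β)² · (σ₁² + σ₂²) / δ²
  = (1.645 + 0.842)² · (5.5² + 4.1² = 47.06) / 0.7²
  = 6.1852 · 47.06 / 0.49
  = 594.03
Design effect: 1.81 × 594.03 = 1075.19.
Round up → n = 1076 per group.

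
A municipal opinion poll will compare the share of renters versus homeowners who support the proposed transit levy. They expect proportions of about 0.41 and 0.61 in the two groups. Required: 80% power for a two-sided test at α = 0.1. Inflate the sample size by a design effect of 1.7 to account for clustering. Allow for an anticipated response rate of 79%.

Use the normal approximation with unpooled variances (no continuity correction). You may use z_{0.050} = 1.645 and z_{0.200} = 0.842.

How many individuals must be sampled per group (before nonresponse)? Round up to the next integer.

n = (z_{α/2} + z_β)² · [p₁(1−p₁) + p₂(1−p₂)] / (p₁ − p₂)²
  = (1.645 + 0.842)² · (0.41·0.59 + 0.61·0.39) / (-0.20)²
  = (2.487)² · (0.2419 + 0.2379) / 0.0400
  = 6.1852 · 0.4798 / 0.0400
  = 74.19
Design effect: 1.7 × 74.19 = 126.12.
Adjust for 79% response: 126.12 / 0.79 = 159.65.
Round up → n = 160 per group.

n = 160 per group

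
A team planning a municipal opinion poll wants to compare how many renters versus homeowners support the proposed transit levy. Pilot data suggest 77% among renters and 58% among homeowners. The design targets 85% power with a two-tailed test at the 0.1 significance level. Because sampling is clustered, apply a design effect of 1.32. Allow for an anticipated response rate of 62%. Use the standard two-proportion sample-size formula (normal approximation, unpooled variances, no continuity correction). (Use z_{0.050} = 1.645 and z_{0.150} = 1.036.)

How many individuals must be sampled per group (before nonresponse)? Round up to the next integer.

n = (z_{α/2} + z_β)² · [p₁(1−p₁) + p₂(1−p₂)] / (p₁ − p₂)²
  = (1.645 + 1.036)² · (0.77·0.23 + 0.58·0.42) / (0.19)²
  = (2.681)² · (0.1771 + 0.2436) / 0.0361
  = 7.1878 · 0.4207 / 0.0361
  = 83.76
Design effect: 1.32 × 83.76 = 110.57.
Adjust for 62% response: 110.57 / 0.62 = 178.34.
Round up → n = 179 per group.

n = 179 per group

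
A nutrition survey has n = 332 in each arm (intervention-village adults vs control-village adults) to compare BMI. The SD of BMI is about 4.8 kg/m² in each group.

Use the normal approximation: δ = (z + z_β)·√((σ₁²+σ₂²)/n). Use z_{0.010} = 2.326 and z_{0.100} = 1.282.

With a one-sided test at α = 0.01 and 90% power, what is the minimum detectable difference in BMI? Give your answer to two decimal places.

δ = (z_α + z_β) · √((σ₁²+σ₂²)/n)
  = (2.326 + 1.282) · √(46.08/332)
  = 3.608 · √0.1388
  = 3.608 · 0.3726
  = 1.3442

Minimum detectable difference ≈ 1.34 kg/m²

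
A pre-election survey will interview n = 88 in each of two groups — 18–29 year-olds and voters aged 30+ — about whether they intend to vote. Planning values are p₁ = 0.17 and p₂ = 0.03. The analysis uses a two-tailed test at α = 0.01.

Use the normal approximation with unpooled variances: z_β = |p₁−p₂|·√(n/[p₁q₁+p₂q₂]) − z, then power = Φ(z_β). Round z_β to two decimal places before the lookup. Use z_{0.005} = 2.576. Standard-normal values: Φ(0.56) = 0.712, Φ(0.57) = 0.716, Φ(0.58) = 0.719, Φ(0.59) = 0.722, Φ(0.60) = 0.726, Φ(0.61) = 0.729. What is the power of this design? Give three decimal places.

z_β = |p₁−p₂|·√(n/[p₁q₁+p₂q₂]) − z_{α/2}
    = 0.14 · √(88/0.1702) − 2.576
    = 0.14 · 22.7385 − 2.576
    = 3.1834 − 2.576 = 0.6074 → 0.61
Power = Φ(0.61) = 0.729.

Power ≈ 0.729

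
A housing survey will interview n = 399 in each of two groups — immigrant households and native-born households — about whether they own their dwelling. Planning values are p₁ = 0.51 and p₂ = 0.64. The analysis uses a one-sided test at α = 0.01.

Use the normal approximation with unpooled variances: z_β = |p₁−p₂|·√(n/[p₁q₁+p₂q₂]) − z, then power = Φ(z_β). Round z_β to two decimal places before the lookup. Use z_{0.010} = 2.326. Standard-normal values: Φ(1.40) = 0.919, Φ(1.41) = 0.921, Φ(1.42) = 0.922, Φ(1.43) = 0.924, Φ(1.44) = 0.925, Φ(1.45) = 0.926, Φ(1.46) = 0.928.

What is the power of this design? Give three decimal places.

z_β = |p₁−p₂|·√(n/[p₁q₁+p₂q₂]) − z_α
    = 0.13 · √(399/0.4803) − 2.326
    = 0.13 · 28.8224 − 2.326
    = 3.7469 − 2.326 = 1.4209 → 1.42
Power = Φ(1.42) = 0.922.

Power ≈ 0.922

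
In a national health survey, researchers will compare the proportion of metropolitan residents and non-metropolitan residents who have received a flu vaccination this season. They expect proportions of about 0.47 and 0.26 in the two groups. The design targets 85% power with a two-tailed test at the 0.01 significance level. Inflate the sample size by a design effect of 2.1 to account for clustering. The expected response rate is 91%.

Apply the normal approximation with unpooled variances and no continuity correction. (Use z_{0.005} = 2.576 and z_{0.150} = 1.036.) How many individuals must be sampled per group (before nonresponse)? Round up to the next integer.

n = 302 per group

n = (z_{α/2} + z_β)² · [p₁(1−p₁) + p₂(1−p₂)] / (p₁ − p₂)²
  = (2.576 + 1.036)² · (0.47·0.53 + 0.26·0.74) / (0.21)²
  = (3.612)² · (0.2491 + 0.1924) / 0.0441
  = 13.0465 · 0.4415 / 0.0441
  = 130.61
Design effect: 2.1 × 130.61 = 274.29.
Adjust for 91% response: 274.29 / 0.91 = 301.42.
Round up → n = 302 per group.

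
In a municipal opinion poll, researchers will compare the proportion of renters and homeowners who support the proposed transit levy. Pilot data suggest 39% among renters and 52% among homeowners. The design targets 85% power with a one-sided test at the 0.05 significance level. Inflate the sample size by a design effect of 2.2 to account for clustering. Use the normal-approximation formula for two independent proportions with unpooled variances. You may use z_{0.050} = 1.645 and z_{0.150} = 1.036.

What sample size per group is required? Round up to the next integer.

n = 457 per group

n = (z_α + z_β)² · [p₁(1−p₁) + p₂(1−p₂)] / (p₁ − p₂)²
  = (1.645 + 1.036)² · (0.39·0.61 + 0.52·0.48) / (-0.13)²
  = (2.681)² · (0.2379 + 0.2496) / 0.0169
  = 7.1878 · 0.4875 / 0.0169
  = 207.34
Design effect: 2.2 × 207.34 = 456.15.
Round up → n = 457 per group.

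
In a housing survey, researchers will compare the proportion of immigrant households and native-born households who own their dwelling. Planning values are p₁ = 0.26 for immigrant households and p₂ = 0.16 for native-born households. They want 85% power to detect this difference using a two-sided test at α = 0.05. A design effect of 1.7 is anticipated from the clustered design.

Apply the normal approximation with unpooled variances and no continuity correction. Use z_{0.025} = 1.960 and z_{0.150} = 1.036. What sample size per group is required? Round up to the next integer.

n = (z_{α/2} + z_β)² · [p₁(1−p₁) + p₂(1−p₂)] / (p₁ − p₂)²
  = (1.960 + 1.036)² · (0.26·0.74 + 0.16·0.84) / (0.10)²
  = (2.996)² · (0.1924 + 0.1344) / 0.0100
  = 8.9760 · 0.3268 / 0.0100
  = 293.34
Design effect: 1.7 × 293.34 = 498.67.
Round up → n = 499 per group.

n = 499 per group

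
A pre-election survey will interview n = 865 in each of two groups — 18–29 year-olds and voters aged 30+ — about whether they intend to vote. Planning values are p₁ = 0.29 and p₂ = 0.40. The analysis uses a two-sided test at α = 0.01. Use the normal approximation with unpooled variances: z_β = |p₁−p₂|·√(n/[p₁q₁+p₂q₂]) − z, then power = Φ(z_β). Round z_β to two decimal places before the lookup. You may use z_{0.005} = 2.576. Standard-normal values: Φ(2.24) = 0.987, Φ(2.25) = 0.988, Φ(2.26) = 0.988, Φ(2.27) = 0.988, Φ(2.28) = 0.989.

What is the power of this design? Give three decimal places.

Power ≈ 0.988

z_β = |p₁−p₂|·√(n/[p₁q₁+p₂q₂]) − z_{α/2}
    = 0.11 · √(865/0.4459) − 2.576
    = 0.11 · 44.0443 − 2.576
    = 4.8449 − 2.576 = 2.2689 → 2.27
Power = Φ(2.27) = 0.988.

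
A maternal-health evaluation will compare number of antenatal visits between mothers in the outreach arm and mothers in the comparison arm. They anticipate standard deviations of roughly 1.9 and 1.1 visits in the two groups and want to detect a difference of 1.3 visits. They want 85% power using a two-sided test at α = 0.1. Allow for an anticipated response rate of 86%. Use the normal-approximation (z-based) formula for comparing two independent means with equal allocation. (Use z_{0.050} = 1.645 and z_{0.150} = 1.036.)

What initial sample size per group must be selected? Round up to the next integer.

n = 24 per group

n = (z_{α/2} + z_β)² · (σ₁² + σ₂²) / δ²
  = (1.645 + 1.036)² · (1.9² + 1.1² = 4.82) / 1.3²
  = 7.1878 · 4.82 / 1.69
  = 20.50
Adjust for 86% response: 20.50 / 0.86 = 23.84.
Round up → n = 24 per group.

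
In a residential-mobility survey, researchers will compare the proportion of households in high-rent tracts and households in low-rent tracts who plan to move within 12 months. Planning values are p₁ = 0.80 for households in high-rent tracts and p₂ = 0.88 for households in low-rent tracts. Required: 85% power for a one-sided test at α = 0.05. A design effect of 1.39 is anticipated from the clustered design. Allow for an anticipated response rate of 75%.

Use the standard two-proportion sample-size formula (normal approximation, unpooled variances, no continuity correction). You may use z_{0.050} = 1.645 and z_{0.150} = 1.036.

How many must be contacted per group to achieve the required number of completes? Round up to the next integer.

n = 553 per group

n = (z_α + z_β)² · [p₁(1−p₁) + p₂(1−p₂)] / (p₁ − p₂)²
  = (1.645 + 1.036)² · (0.80·0.20 + 0.88·0.12) / (-0.08)²
  = (2.681)² · (0.1600 + 0.1056) / 0.0064
  = 7.1878 · 0.2656 / 0.0064
  = 298.29
Design effect: 1.39 × 298.29 = 414.63.
Adjust for 75% response: 414.63 / 0.75 = 552.83.
Round up → n = 553 per group.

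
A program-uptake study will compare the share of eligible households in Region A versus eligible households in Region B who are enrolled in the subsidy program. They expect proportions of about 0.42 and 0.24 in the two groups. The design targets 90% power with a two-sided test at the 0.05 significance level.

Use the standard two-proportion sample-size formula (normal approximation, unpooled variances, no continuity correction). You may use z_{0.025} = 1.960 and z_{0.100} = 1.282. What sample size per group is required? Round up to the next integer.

n = (z_{α/2} + z_β)² · [p₁(1−p₁) + p₂(1−p₂)] / (p₁ − p₂)²
  = (1.960 + 1.282)² · (0.42·0.58 + 0.24·0.76) / (0.18)²
  = (3.242)² · (0.2436 + 0.1824) / 0.0324
  = 10.5106 · 0.4260 / 0.0324
  = 138.19
Round up → n = 139 per group.

n = 139 per group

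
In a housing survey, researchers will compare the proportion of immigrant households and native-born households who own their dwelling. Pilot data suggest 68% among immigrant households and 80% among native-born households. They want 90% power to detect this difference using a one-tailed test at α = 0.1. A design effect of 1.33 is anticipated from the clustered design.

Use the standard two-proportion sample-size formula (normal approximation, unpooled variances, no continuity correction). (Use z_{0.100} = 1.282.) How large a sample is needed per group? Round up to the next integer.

n = (z_α + z_β)² · [p₁(1−p₁) + p₂(1−p₂)] / (p₁ − p₂)²
  = (1.282 + 1.282)² · (0.68·0.32 + 0.80·0.20) / (-0.12)²
  = (2.564)² · (0.2176 + 0.1600) / 0.0144
  = 6.5741 · 0.3776 / 0.0144
  = 172.39
Design effect: 1.33 × 172.39 = 229.28.
Round up → n = 230 per group.

n = 230 per group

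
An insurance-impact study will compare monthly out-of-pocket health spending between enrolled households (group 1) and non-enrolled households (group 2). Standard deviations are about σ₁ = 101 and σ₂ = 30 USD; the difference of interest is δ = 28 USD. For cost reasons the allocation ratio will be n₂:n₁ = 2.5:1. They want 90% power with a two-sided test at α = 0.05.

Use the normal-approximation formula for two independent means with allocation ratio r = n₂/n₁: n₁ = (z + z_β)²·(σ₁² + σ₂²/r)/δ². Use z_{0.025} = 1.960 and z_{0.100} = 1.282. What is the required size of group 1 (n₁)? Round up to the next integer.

n₁ = (z_{α/2} + z_β)² · (σ₁² + σ₂²/r) / δ²
   = (1.960 + 1.282)² · (101² + 30²/2.5) / 28²
   = 10.5106 · (10201 + 360) / 784
   = 10.5106 · 10561 / 784
   = 141.58
Round up → n₁ = 142; n₂ = r·n₁ = 2.5 × 142 = 355.

n₁ = 142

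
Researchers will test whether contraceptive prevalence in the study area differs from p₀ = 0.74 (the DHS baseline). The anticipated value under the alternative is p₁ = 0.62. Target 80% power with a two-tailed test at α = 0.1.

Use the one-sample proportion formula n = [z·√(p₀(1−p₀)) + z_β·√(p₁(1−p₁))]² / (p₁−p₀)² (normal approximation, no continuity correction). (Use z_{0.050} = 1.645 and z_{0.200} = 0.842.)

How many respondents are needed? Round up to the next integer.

n = [z_{α/2}·√(p₀q₀) + z_β·√(p₁q₁)]² / (p₁ − p₀)²
  = [1.645·√(0.74·0.26) + 0.842·√(0.62·0.38)]² / (-0.12)²
  = [1.645·0.4386 + 0.842·0.4854]² / 0.0144
  = [1.1302]² / 0.0144
  = 88.71
Round up → n = 89.

n = 89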